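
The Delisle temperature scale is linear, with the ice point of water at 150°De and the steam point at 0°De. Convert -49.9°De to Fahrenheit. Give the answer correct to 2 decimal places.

Linear interpolation between the fixed points: C = (-49.9 - 150) × 100 / (0 - 150) = 133.2667°C.
Then 133.2667 × 1.8 + 32 = 271.88°F.

271.88°F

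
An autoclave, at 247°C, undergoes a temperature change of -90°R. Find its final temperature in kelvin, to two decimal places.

470.15 K

The 90°R change is an interval, so only the factor 5/9 applies: -90 × 5/9 = -50.0000°C.
Final Celsius temperature: 247.0000 - 50.0000 = 197.0000°C.
In kelvin: 197.0000 + 273.15 = 470.15 K.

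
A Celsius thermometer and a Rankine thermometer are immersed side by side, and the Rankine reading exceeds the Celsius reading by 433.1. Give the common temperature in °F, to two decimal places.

Let x be the Celsius reading; then the Rankine reading is 1.8·x + 491.67.
(1.8·x + 491.67) - x = 433.1  ⇒  (0.8)·x = -58.57  ⇒  x = -73.2125°C.
In Fahrenheit: -73.2125 × 1.8 + 32 = -99.78°F.

-99.78°F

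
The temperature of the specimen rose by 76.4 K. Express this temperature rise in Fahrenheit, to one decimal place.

137.5°F

An interval of 1 K corresponds to 1.8°F.
76.4 × 1.8 = 137.5.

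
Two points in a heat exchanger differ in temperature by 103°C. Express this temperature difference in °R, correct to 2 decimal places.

For a temperature interval the offset drops out; only the factor 1.8 applies.
103 × 1.8 = 185.40.

185.40°R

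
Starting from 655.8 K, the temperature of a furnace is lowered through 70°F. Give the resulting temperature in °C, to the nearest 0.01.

Initial temperature in Celsius: 655.8 - 273.15 = 382.6500°C.
The 70°F change is an interval, so only the factor 5/9 applies: -70 × 5/9 = -38.8889°C.
Final Celsius temperature: 382.6500 - 38.8889 = 343.7611°C.

343.76°C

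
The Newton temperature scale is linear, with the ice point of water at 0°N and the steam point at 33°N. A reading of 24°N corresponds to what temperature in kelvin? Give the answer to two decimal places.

Linear interpolation between the fixed points: C = (24 - 0) × 100 / (33 - 0) = 72.7273°C.
Then 72.7273 + 273.15 = 345.88 K.

345.88 K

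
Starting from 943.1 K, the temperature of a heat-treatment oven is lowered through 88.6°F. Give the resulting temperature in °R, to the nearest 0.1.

Initial temperature in Celsius: 943.1 - 273.15 = 669.9500°C.
The 88.6°F change is an interval, so only the factor 5/9 applies: -88.6 × 5/9 = -49.2222°C.
Final Celsius temperature: 669.9500 - 49.2222 = 620.7278°C.
In Rankine: 620.7278 × 1.8 + 491.67 = 1609.0°R.

1609.0°R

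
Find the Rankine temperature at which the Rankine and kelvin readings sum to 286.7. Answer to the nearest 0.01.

Let R be the Rankine reading. The kelvin reading is K = 5/9·R.
Require R + K = 286.7: (14/9)·R = 286.7.
R = (286.7) / (14/9) = 184.31.

184.31°R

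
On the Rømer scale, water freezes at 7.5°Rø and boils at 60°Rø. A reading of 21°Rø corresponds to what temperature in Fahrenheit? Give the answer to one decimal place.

Linear interpolation between the fixed points: C = (21 - 7.5) × 100 / (60 - 7.5) = 25.7143°C.
Then 25.7143 × 1.8 + 32 = 78.3°F.

78.3°F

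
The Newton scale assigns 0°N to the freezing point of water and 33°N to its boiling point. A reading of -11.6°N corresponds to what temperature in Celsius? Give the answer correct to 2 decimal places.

-35.15°C

Linear interpolation between the fixed points: C = (-11.6 - 0) × 100 / (33 - 0) = -35.1515°C.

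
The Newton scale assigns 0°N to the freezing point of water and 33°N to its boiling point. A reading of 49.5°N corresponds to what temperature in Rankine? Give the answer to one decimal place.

761.7°R

Linear interpolation between the fixed points: C = (49.5 - 0) × 100 / (33 - 0) = 150.0000°C.
Then 150.0000 × 1.8 + 491.67 = 761.7°R.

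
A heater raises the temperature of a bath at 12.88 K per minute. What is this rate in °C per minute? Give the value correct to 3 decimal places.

12.880 °C/minute

Since only a temperature interval is involved, the additive offset between the scales drops out.
A change of 1 K is a change of 1°C, so 12.88 × 1 = 12.880.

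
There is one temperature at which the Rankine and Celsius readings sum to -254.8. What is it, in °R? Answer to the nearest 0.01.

Let R be the Rankine reading. The Celsius reading is C = 5/9·R - 273.15.
Require R + C = -254.8: (14/9)·R - 273.15 = -254.8.
R = (-254.8 + 273.15) / (14/9) = 11.80.

11.80°R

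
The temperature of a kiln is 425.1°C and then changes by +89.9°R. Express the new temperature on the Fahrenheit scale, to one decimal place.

887.1°F

The 89.9°R change is an interval, so only the factor 5/9 applies: +89.9 × 5/9 = +49.9444°C.
Final Celsius temperature: 425.1000 + 49.9444 = 475.0444°C.
In Fahrenheit: 475.0444 × 1.8 + 32 = 887.1°F.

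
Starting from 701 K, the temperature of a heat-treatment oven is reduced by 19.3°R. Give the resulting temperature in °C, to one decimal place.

Initial temperature in Celsius: 701 - 273.15 = 427.8500°C.
The 19.3°R change is an interval, so only the factor 5/9 applies: -19.3 × 5/9 = -10.7222°C.
Final Celsius temperature: 427.8500 - 10.7222 = 417.1278°C.

417.1°C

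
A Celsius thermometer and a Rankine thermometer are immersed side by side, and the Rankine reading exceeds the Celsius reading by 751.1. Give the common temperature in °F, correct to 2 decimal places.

615.72°F

Let x be the Celsius reading; then the Rankine reading is 1.8·x + 491.67.
(1.8·x + 491.67) - x = 751.1  ⇒  (0.8)·x = 259.43  ⇒  x = 324.2875°C.
In Fahrenheit: 324.2875 × 1.8 + 32 = 615.72°F.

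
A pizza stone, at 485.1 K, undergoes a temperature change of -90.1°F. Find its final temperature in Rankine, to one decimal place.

783.1°R

Initial temperature in Celsius: 485.1 - 273.15 = 211.9500°C.
The 90.1°F change is an interval, so only the factor 5/9 applies: -90.1 × 5/9 = -50.0556°C.
Final Celsius temperature: 211.9500 - 50.0556 = 161.8944°C.
In Rankine: 161.8944 × 1.8 + 491.67 = 783.1°R.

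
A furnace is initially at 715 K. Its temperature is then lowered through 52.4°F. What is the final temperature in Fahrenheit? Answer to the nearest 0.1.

774.9°F

Initial temperature in Celsius: 715 - 273.15 = 441.8500°C.
The 52.4°F change is an interval, so only the factor 5/9 applies: -52.4 × 5/9 = -29.1111°C.
Final Celsius temperature: 441.8500 - 29.1111 = 412.7389°C.
In Fahrenheit: 412.7389 × 1.8 + 32 = 774.9°F.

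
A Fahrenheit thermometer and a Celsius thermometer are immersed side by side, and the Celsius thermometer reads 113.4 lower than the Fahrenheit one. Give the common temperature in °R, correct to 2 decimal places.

Let x be the Fahrenheit reading; then the Celsius reading is 5/9·x - 17.7778.
(5/9·x - 17.7778) - x = -113.4  ⇒  (-4/9)·x = -95.6222  ⇒  x = 215.1500°F.
In Celsius: (215.15 - 32) × 5/9 = 101.7500°C.
In Rankine: 101.7500 × 1.8 + 491.67 = 674.82°R.

674.82°R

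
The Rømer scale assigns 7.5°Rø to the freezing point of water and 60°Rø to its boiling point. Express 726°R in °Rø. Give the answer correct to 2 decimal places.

75.85°Rø

First in Celsius: (726 - 491.67) × 5/9 = 130.1833°C.
Linearly onto the Rømer scale: 7.5 + (130.1833 / 100) × (60 - 7.5) = 75.85°Rø.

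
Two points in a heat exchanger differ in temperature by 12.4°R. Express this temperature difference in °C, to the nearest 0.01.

An interval of 1°R corresponds to 5/9°C.
12.4 × 5/9 = 6.89.

6.89°C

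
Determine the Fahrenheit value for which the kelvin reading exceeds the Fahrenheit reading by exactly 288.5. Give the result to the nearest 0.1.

Let F be the Fahrenheit reading. The kelvin reading is K = 5/9·F + 255.372.
Require K - F = 288.5: (-4/9)·F + 255.372 = 288.5.
F = (288.5 - 255.372) / (-4/9) = -74.5.

-74.5°F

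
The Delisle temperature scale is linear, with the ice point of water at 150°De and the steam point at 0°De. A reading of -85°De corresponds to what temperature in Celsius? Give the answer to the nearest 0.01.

156.67°C

Linear interpolation between the fixed points: C = (-85 - 150) × 100 / (0 - 150) = 156.6667°C.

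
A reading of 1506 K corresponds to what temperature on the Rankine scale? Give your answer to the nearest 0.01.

2710.80°R

In Celsius: 1506 - 273.15 = 1232.8500°C.
In Rankine: 1232.8500 × 1.8 + 491.67 = 2710.80°R.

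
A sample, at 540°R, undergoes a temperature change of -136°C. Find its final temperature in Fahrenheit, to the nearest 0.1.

-164.5°F

Initial temperature in Celsius: (540 - 491.67) × 5/9 = 26.8500°C.
Final Celsius temperature: 26.8500 - 136.0000 = -109.1500°C.
In Fahrenheit: -109.1500 × 1.8 + 32 = -164.5°F.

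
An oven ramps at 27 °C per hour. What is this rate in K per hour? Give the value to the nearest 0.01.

27.00 K/hour

Since only a temperature interval is involved, the additive offset between the scales drops out.
A change of 1°C is a change of 1 K, so 27 × 1 = 27.00.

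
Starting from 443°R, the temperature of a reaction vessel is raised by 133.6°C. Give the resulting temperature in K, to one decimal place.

Initial temperature in Celsius: (443 - 491.67) × 5/9 = -27.0389°C.
Final Celsius temperature: -27.0389 + 133.6000 = 106.5611°C.
In kelvin: 106.5611 + 273.15 = 379.7 K.

379.7 K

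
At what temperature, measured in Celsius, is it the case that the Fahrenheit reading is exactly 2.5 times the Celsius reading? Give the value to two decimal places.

Let C be the Celsius reading. The Fahrenheit reading is F = 1.8·C + 32.
Require F = 2.5·C: 1.8·C + 32 = 2.5·C.
(-0.7)·C = -32  ⇒  C = 45.71.

45.71°C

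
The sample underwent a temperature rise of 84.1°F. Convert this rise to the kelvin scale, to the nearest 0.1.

46.7 K

For a temperature interval the offset drops out; only the factor 5/9 applies.
84.1 × 5/9 = 46.7.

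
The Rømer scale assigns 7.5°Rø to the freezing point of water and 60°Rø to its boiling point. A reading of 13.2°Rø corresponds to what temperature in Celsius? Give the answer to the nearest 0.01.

10.86°C

Linear interpolation between the fixed points: C = (13.2 - 7.5) × 100 / (60 - 7.5) = 10.8571°C.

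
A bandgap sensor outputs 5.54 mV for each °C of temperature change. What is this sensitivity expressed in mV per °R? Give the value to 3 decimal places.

3.078 mV per °R

The quantity depends on a temperature interval, so only the ratio of degree sizes applies; the offset between the scales is irrelevant.
A change of 1°R is a change of 5/9°C, so per °R the value is 5.54 × 5/9 = 3.078.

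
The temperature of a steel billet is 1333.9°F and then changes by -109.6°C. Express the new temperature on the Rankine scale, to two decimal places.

Initial temperature in Celsius: (1333.9 - 32) × 5/9 = 723.2778°C.
Final Celsius temperature: 723.2778 - 109.6000 = 613.6778°C.
In Rankine: 613.6778 × 1.8 + 491.67 = 1596.29°R.

1596.29°R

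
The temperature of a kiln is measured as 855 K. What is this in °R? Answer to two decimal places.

In Celsius: 855 - 273.15 = 581.8500°C.
In Rankine: 581.8500 × 1.8 + 491.67 = 1539.00°R.

1539.00°R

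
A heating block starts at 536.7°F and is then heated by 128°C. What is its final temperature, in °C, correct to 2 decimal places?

408.39°C

Initial temperature in Celsius: (536.7 - 32) × 5/9 = 280.3889°C.
Final Celsius temperature: 280.3889 + 128.0000 = 408.3889°C.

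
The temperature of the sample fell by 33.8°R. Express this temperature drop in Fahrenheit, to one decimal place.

33.8°F

Rankine and Fahrenheit degrees are the same size, so the interval is unchanged: 33.8.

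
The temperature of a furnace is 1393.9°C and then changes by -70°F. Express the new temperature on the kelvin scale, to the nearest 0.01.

The 70°F change is an interval, so only the factor 5/9 applies: -70 × 5/9 = -38.8889°C.
Final Celsius temperature: 1393.9000 - 38.8889 = 1355.0111°C.
In kelvin: 1355.0111 + 273.15 = 1628.16 K.

1628.16 K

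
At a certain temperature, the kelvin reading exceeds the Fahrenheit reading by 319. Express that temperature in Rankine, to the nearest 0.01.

316.51°R

Let x be the Fahrenheit reading; then the kelvin reading is 5/9·x + 255.372.
(5/9·x + 255.372) - x = 319  ⇒  (-4/9)·x = 63.6278  ⇒  x = -143.1625°F.
In Celsius: (-143.1625 - 32) × 5/9 = -97.3125°C.
In Rankine: -97.3125 × 1.8 + 491.67 = 316.51°R.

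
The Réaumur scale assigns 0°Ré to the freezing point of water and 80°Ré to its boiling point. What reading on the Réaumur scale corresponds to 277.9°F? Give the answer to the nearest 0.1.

109.3°Ré

First in Celsius: (277.9 - 32) × 5/9 = 136.6111°C.
Linearly onto the Réaumur scale: 0 + (136.6111 / 100) × (80 - 0) = 109.3°Ré.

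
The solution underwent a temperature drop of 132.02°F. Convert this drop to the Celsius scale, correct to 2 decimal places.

73.34°C

An interval of 1°F corresponds to 5/9°C.
132.02 × 5/9 = 73.34.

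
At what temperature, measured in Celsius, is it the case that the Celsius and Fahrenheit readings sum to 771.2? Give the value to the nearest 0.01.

264.00°C

Let C be the Celsius reading. The Fahrenheit reading is F = 1.8·C + 32.
Require C + F = 771.2: (2.8)·C + 32 = 771.2.
C = (771.2 - 32) / (2.8) = 264.00.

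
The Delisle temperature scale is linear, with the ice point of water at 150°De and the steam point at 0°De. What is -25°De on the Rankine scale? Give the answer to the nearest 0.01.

Linear interpolation between the fixed points: C = (-25 - 150) × 100 / (0 - 150) = 116.6667°C.
Then 116.6667 × 1.8 + 491.67 = 701.67°R.

701.67°R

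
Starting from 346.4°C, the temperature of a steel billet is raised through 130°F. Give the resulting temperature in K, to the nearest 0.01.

The 130°F change is an interval, so only the factor 5/9 applies: +130 × 5/9 = +72.2222°C.
Final Celsius temperature: 346.4000 + 72.2222 = 418.6222°C.
In kelvin: 418.6222 + 273.15 = 691.77 K.

691.77 K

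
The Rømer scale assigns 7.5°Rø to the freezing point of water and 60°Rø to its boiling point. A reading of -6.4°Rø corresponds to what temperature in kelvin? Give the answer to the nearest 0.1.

246.7 K

Linear interpolation between the fixed points: C = (-6.4 - 7.5) × 100 / (60 - 7.5) = -26.4762°C.
Then -26.4762 + 273.15 = 246.7 K.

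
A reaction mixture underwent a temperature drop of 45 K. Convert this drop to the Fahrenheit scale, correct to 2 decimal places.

Only the scale ratio 1.8 matters for a change in temperature.
45 × 1.8 = 81.00.

81.00°F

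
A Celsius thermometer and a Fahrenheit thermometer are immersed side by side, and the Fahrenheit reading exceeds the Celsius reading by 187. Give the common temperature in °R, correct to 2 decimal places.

Let x be the Celsius reading; then the Fahrenheit reading is 1.8·x + 32.
(1.8·x + 32) - x = 187  ⇒  (0.8)·x = 155  ⇒  x = 193.7500°C.
In Rankine: 193.7500 × 1.8 + 491.67 = 840.42°R.

840.42°R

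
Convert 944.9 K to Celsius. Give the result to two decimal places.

In Celsius: 944.9 - 273.15 = 671.7500°C.

671.75°C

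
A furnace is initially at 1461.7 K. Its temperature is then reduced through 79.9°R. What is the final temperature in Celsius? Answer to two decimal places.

Initial temperature in Celsius: 1461.7 - 273.15 = 1188.5500°C.
The 79.9°R change is an interval, so only the factor 5/9 applies: -79.9 × 5/9 = -44.3889°C.
Final Celsius temperature: 1188.5500 - 44.3889 = 1144.1611°C.

1144.16°C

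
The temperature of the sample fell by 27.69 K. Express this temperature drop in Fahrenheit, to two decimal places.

For a temperature interval the offset drops out; only the factor 1.8 applies.
27.69 × 1.8 = 49.84.

49.84°F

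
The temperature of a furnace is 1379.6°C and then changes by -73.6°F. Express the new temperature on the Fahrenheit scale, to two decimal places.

The 73.6°F change is an interval, so only the factor 5/9 applies: -73.6 × 5/9 = -40.8889°C.
Final Celsius temperature: 1379.6000 - 40.8889 = 1338.7111°C.
In Fahrenheit: 1338.7111 × 1.8 + 32 = 2441.68°F.

2441.68°F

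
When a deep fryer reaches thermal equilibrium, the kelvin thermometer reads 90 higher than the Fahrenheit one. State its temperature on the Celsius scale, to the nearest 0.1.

188.9°C

Let x be the Fahrenheit reading; then the kelvin reading is 5/9·x + 255.372.
(5/9·x + 255.372) - x = 90  ⇒  (-4/9)·x = -165.372  ⇒  x = 372.0875°F.
In Celsius: (372.0875 - 32) × 5/9 = 188.9°C.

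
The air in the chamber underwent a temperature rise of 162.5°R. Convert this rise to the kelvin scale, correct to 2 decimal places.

90.28 K

Only the scale ratio 5/9 matters for a change in temperature.
162.5 × 5/9 = 90.28.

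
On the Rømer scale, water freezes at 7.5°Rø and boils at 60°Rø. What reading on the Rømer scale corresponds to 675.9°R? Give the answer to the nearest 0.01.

First in Celsius: (675.9 - 491.67) × 5/9 = 102.3500°C.
Linearly onto the Rømer scale: 7.5 + (102.3500 / 100) × (60 - 7.5) = 61.23°Rø.

61.23°Rø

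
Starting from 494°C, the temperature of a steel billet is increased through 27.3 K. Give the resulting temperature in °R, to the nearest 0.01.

1430.01°R

The 27.3 K change is an interval; Kelvin and Celsius degrees are the same size, so ΔC = +27.3°C.
Final Celsius temperature: 494.0000 + 27.3000 = 521.3000°C.
In Rankine: 521.3000 × 1.8 + 491.67 = 1430.01°R.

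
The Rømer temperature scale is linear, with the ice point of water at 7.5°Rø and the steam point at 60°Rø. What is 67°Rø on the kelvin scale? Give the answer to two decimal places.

386.48 K

Linear interpolation between the fixed points: C = (67 - 7.5) × 100 / (60 - 7.5) = 113.3333°C.
Then 113.3333 + 273.15 = 386.48 K.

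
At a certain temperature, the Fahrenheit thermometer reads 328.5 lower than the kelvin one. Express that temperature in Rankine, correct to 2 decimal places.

Let x be the kelvin reading; then the Fahrenheit reading is 1.8·x - 459.67.
(1.8·x - 459.67) - x = -328.5  ⇒  (0.8)·x = 131.17  ⇒  x = 163.9625 K.
In Celsius: 163.9625 - 273.15 = -109.1875°C.
In Rankine: -109.1875 × 1.8 + 491.67 = 295.13°R.

295.13°R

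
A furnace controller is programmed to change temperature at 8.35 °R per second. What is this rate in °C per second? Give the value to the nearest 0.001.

4.639 °C/second

The quantity depends on a temperature interval, so only the ratio of degree sizes applies; the offset between the scales is irrelevant.
A change of 1°R is a change of 5/9°C, so 8.35 × 5/9 = 4.639.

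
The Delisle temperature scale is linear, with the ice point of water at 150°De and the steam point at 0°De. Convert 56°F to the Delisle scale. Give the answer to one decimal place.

First in Celsius: (56 - 32) × 5/9 = 13.3333°C.
Linearly onto the Delisle scale: 150 + (13.3333 / 100) × (0 - 150) = 130.0°De.

130.0°De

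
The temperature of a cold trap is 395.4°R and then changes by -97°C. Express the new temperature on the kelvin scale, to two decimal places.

122.67 K

Initial temperature in Celsius: (395.4 - 491.67) × 5/9 = -53.4833°C.
Final Celsius temperature: -53.4833 - 97.0000 = -150.4833°C.
In kelvin: -150.4833 + 273.15 = 122.67 K.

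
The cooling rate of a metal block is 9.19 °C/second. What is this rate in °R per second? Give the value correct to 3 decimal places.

Since only a temperature interval is involved, the additive offset between the scales drops out.
A change of 1°C is a change of 1.8°R, so 9.19 × 1.8 = 16.542.

16.542 °R/second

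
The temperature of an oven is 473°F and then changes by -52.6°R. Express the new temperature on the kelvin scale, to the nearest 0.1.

Initial temperature in Celsius: (473 - 32) × 5/9 = 245.0000°C.
The 52.6°R change is an interval, so only the factor 5/9 applies: -52.6 × 5/9 = -29.2222°C.
Final Celsius temperature: 245.0000 - 29.2222 = 215.7778°C.
In kelvin: 215.7778 + 273.15 = 488.9 K.

488.9 K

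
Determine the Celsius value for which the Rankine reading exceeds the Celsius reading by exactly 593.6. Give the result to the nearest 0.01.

127.41°C

Let C be the Celsius reading. The Rankine reading is R = 1.8·C + 491.67.
Require R - C = 593.6: (0.8)·C + 491.67 = 593.6.
C = (593.6 - 491.67) / (0.8) = 127.41.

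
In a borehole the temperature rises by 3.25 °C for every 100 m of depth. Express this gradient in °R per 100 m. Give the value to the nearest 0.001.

5.850 °R/100 m

The quantity depends on a temperature interval, so only the ratio of degree sizes applies; the offset between the scales is irrelevant.
A change of 1°C is a change of 1.8°R, so 3.25 × 1.8 = 5.850.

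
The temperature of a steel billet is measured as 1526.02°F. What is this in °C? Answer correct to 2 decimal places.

In Celsius: (1526.02 - 32) × 5/9 = 830.0111°C.

830.01°C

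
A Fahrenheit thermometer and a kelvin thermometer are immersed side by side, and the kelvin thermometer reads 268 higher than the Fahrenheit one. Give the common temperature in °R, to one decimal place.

Let x be the Fahrenheit reading; then the kelvin reading is 5/9·x + 255.372.
(5/9·x + 255.372) - x = 268  ⇒  (-4/9)·x = 12.6278  ⇒  x = -28.4125°F.
In Celsius: (-28.4125 - 32) × 5/9 = -33.5625°C.
In Rankine: -33.5625 × 1.8 + 491.67 = 431.3°R.

431.3°R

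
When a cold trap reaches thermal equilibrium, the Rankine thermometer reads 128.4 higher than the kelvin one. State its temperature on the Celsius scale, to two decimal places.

-112.65°C

Let x be the kelvin reading; then the Rankine reading is 1.8·x.
(1.8·x) - x = 128.4  ⇒  (0.8)·x = 128.4  ⇒  x = 160.5000 K.
In Celsius: 160.5 - 273.15 = -112.65°C.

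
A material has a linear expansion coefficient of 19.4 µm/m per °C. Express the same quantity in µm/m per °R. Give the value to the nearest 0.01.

Since only a temperature interval is involved, the additive offset between the scales drops out.
A change of 1°R is a change of 5/9°C, so per °R the value is 19.4 × 5/9 = 10.78.

10.78 µm/m per °R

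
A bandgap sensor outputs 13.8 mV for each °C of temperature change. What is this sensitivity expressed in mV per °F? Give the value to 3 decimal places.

The quantity depends on a temperature interval, so only the ratio of degree sizes applies; the offset between the scales is irrelevant.
A change of 1°F is a change of 5/9°C, so per °F the value is 13.8 × 5/9 = 7.667.

7.667 mV per °F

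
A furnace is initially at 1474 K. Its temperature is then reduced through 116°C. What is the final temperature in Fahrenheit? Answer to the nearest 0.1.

1984.7°F

Initial temperature in Celsius: 1474 - 273.15 = 1200.8500°C.
Final Celsius temperature: 1200.8500 - 116.0000 = 1084.8500°C.
In Fahrenheit: 1084.8500 × 1.8 + 32 = 1984.7°F.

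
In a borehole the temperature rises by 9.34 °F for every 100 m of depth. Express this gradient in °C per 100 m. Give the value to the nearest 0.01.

5.19 °C/100 m

The quantity depends on a temperature interval, so only the ratio of degree sizes applies; the offset between the scales is irrelevant.
A change of 1°F is a change of 5/9°C, so 9.34 × 5/9 = 5.19.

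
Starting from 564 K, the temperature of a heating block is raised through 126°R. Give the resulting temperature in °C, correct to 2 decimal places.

Initial temperature in Celsius: 564 - 273.15 = 290.8500°C.
The 126°R change is an interval, so only the factor 5/9 applies: +126 × 5/9 = +70.0000°C.
Final Celsius temperature: 290.8500 + 70.0000 = 360.8500°C.

360.85°C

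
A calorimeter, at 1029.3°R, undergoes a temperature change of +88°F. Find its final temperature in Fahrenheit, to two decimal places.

657.63°F

Initial temperature in Celsius: (1029.3 - 491.67) × 5/9 = 298.6833°C.
The 88°F change is an interval, so only the factor 5/9 applies: +88 × 5/9 = +48.8889°C.
Final Celsius temperature: 298.6833 + 48.8889 = 347.5722°C.
In Fahrenheit: 347.5722 × 1.8 + 32 = 657.63°F.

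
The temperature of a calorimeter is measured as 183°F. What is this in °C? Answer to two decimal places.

In Celsius: (183 - 32) × 5/9 = 83.8889°C.

83.89°C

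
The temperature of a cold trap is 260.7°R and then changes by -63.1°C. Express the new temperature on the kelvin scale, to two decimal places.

81.73 K

Initial temperature in Celsius: (260.7 - 491.67) × 5/9 = -128.3167°C.
Final Celsius temperature: -128.3167 - 63.1000 = -191.4167°C.
In kelvin: -191.4167 + 273.15 = 81.73 K.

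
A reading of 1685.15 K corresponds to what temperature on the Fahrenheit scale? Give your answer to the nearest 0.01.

In Celsius: 1685.15 - 273.15 = 1412.0000°C.
In Fahrenheit: 1412.0000 × 1.8 + 32 = 2573.60°F.

2573.60°F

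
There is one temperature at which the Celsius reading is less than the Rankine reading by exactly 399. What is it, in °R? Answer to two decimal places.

283.16°R

Let R be the Rankine reading. The Celsius reading is C = 5/9·R - 273.15.
Require C - R = -399: (-4/9)·R - 273.15 = -399.
R = (-399 + 273.15) / (-4/9) = 283.16.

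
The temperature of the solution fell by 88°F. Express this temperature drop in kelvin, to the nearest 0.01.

48.89 K

For a temperature interval the offset drops out; only the factor 5/9 applies.
88 × 5/9 = 48.89.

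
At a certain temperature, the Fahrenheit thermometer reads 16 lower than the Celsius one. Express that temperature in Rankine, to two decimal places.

383.67°R

Let x be the Celsius reading; then the Fahrenheit reading is 1.8·x + 32.
(1.8·x + 32) - x = -16  ⇒  (0.8)·x = -48  ⇒  x = -60.0000°C.
In Rankine: -60.0000 × 1.8 + 491.67 = 383.67°R.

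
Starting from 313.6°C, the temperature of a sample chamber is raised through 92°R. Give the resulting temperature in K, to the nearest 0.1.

The 92°R change is an interval, so only the factor 5/9 applies: +92 × 5/9 = +51.1111°C.
Final Celsius temperature: 313.6000 + 51.1111 = 364.7111°C.
In kelvin: 364.7111 + 273.15 = 637.9 K.

637.9 K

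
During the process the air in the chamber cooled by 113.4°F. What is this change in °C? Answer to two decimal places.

63.00°C

An interval of 1°F corresponds to 5/9°C.
113.4 × 5/9 = 63.00.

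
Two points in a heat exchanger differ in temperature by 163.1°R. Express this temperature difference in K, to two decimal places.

For a temperature interval the offset drops out; only the factor 5/9 applies.
163.1 × 5/9 = 90.61.

90.61 K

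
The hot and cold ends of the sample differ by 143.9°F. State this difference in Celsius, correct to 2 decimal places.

An interval of 1°F corresponds to 5/9°C.
143.9 × 5/9 = 79.94.

79.94°C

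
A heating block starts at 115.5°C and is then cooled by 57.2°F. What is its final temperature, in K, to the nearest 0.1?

356.9 K

The 57.2°F change is an interval, so only the factor 5/9 applies: -57.2 × 5/9 = -31.7778°C.
Final Celsius temperature: 115.5000 - 31.7778 = 83.7222°C.
In kelvin: 83.7222 + 273.15 = 356.9 K.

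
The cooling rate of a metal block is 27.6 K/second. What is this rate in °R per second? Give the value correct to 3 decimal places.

49.680 °R/second

The quantity depends on a temperature interval, so only the ratio of degree sizes applies; the offset between the scales is irrelevant.
A change of 1 K is a change of 1.8°R, so 27.6 × 1.8 = 49.680.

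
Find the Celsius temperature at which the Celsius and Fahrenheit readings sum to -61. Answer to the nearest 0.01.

-33.21°C

Let C be the Celsius reading. The Fahrenheit reading is F = 1.8·C + 32.
Require C + F = -61: (2.8)·C + 32 = -61.
C = (-61 - 32) / (2.8) = -33.21.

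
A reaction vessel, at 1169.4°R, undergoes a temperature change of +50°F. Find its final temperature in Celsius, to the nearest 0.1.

Initial temperature in Celsius: (1169.4 - 491.67) × 5/9 = 376.5167°C.
The 50°F change is an interval, so only the factor 5/9 applies: +50 × 5/9 = +27.7778°C.
Final Celsius temperature: 376.5167 + 27.7778 = 404.2944°C.

404.3°C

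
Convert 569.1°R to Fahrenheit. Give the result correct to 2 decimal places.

109.43°F

In Celsius: (569.1 - 491.67) × 5/9 = 43.0167°C.
In Fahrenheit: 43.0167 × 1.8 + 32 = 109.43°F.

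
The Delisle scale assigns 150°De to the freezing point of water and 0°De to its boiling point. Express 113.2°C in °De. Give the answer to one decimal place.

-19.8°De

Linearly onto the Delisle scale: 150 + (113.2000 / 100) × (0 - 150) = -19.8°De.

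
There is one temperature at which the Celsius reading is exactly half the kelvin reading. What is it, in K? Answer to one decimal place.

Let K be the kelvin reading. The Celsius reading is C = 1·K - 273.15.
Require C = 0.5·K: 1·K - 273.15 = 0.5·K.
(0.5)·K = 273.15  ⇒  K = 546.3.

546.3 K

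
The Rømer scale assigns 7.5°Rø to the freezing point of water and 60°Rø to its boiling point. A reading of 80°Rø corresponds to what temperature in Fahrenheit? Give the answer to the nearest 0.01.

280.57°F

Linear interpolation between the fixed points: C = (80 - 7.5) × 100 / (60 - 7.5) = 138.0952°C.
Then 138.0952 × 1.8 + 32 = 280.57°F.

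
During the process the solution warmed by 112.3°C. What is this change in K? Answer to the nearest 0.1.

Celsius and kelvin degrees are the same size, so the interval is unchanged: 112.3.

112.3 K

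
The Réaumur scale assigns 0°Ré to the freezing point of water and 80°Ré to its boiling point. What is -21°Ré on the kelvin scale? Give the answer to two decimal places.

Linear interpolation between the fixed points: C = (-21 - 0) × 100 / (80 - 0) = -26.2500°C.
Then -26.2500 + 273.15 = 246.90 K.

246.90 K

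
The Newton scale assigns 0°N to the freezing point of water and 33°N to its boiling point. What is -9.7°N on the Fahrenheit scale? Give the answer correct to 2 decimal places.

-20.91°F

Linear interpolation between the fixed points: C = (-9.7 - 0) × 100 / (33 - 0) = -29.3939°C.
Then -29.3939 × 1.8 + 32 = -20.91°F.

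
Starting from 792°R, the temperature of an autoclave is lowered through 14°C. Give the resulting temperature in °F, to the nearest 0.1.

Initial temperature in Celsius: (792 - 491.67) × 5/9 = 166.8500°C.
Final Celsius temperature: 166.8500 - 14.0000 = 152.8500°C.
In Fahrenheit: 152.8500 × 1.8 + 32 = 307.1°F.

307.1°F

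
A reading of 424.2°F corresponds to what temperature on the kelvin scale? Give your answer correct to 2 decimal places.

In Celsius: (424.2 - 32) × 5/9 = 217.8889°C.
In kelvin: 217.8889 + 273.15 = 491.04 K.

491.04 K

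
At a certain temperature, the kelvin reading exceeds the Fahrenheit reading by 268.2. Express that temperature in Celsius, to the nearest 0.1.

Let x be the kelvin reading; then the Fahrenheit reading is 1.8·x - 459.67.
(1.8·x - 459.67) - x = -268.2  ⇒  (0.8)·x = 191.47  ⇒  x = 239.3375 K.
In Celsius: 239.3375 - 273.15 = -33.8°C.

-33.8°C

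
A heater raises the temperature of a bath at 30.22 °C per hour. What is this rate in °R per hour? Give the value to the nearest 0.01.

The quantity depends on a temperature interval, so only the ratio of degree sizes applies; the offset between the scales is irrelevant.
A change of 1°C is a change of 1.8°R, so 30.22 × 1.8 = 54.40.

54.40 °R/hour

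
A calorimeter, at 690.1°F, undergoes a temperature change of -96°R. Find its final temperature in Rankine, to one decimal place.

Initial temperature in Celsius: (690.1 - 32) × 5/9 = 365.6111°C.
The 96°R change is an interval, so only the factor 5/9 applies: -96 × 5/9 = -53.3333°C.
Final Celsius temperature: 365.6111 - 53.3333 = 312.2778°C.
In Rankine: 312.2778 × 1.8 + 491.67 = 1053.8°R.

1053.8°R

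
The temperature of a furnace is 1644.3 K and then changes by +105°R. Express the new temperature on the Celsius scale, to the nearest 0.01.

Initial temperature in Celsius: 1644.3 - 273.15 = 1371.1500°C.
The 105°R change is an interval, so only the factor 5/9 applies: +105 × 5/9 = +58.3333°C.
Final Celsius temperature: 1371.1500 + 58.3333 = 1429.4833°C.

1429.48°C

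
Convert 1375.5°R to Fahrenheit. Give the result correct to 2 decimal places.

In Celsius: (1375.5 - 491.67) × 5/9 = 491.0167°C.
In Fahrenheit: 491.0167 × 1.8 + 32 = 915.83°F.

915.83°F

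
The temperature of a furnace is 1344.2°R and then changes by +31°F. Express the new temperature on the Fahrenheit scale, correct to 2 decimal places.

915.53°F

Initial temperature in Celsius: (1344.2 - 491.67) × 5/9 = 473.6278°C.
The 31°F change is an interval, so only the factor 5/9 applies: +31 × 5/9 = +17.2222°C.
Final Celsius temperature: 473.6278 + 17.2222 = 490.8500°C.
In Fahrenheit: 490.8500 × 1.8 + 32 = 915.53°F.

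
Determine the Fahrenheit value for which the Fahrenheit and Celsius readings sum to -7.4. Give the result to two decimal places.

Let F be the Fahrenheit reading. The Celsius reading is C = 5/9·F - 17.7778.
Require F + C = -7.4: (14/9)·F - 17.7778 = -7.4.
F = (-7.4 + 17.7778) / (14/9) = 6.67.

6.67°F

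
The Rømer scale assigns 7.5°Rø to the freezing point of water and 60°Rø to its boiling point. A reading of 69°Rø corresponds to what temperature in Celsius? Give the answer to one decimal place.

117.1°C

Linear interpolation between the fixed points: C = (69 - 7.5) × 100 / (60 - 7.5) = 117.1429°C.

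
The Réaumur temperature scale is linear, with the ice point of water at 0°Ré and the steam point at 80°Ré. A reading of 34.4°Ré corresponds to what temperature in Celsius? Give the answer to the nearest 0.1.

Linear interpolation between the fixed points: C = (34.4 - 0) × 100 / (80 - 0) = 43.0000°C.

43.0°C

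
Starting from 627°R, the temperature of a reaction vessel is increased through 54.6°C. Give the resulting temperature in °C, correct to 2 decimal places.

129.78°C

Initial temperature in Celsius: (627 - 491.67) × 5/9 = 75.1833°C.
Final Celsius temperature: 75.1833 + 54.6000 = 129.7833°C.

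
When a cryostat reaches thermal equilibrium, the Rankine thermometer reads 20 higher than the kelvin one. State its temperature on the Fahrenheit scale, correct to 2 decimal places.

Let x be the kelvin reading; then the Rankine reading is 1.8·x.
(1.8·x) - x = 20  ⇒  (0.8)·x = 20  ⇒  x = 25.0000 K.
In Celsius: 25 - 273.15 = -248.1500°C.
In Fahrenheit: -248.1500 × 1.8 + 32 = -414.67°F.

-414.67°F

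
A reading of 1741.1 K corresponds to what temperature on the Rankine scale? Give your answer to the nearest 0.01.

3133.98°R

In Celsius: 1741.1 - 273.15 = 1467.9500°C.
In Rankine: 1467.9500 × 1.8 + 491.67 = 3133.98°R.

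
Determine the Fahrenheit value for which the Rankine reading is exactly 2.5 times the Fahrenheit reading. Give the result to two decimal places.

306.45°F

Let F be the Fahrenheit reading. The Rankine reading is R = 1·F + 459.67.
Require R = 2.5·F: 1·F + 459.67 = 2.5·F.
(-1.5)·F = -459.67  ⇒  F = 306.45.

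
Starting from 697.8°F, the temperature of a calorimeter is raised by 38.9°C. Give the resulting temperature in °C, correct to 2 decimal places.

408.79°C

Initial temperature in Celsius: (697.8 - 32) × 5/9 = 369.8889°C.
Final Celsius temperature: 369.8889 + 38.9000 = 408.7889°C.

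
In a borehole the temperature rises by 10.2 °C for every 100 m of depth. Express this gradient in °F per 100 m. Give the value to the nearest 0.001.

18.360 °F/100 m

The quantity depends on a temperature interval, so only the ratio of degree sizes applies; the offset between the scales is irrelevant.
A change of 1°C is a change of 1.8°F, so 10.2 × 1.8 = 18.360.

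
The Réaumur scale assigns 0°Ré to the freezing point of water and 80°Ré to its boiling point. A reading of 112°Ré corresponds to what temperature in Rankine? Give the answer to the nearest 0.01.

743.67°R

Linear interpolation between the fixed points: C = (112 - 0) × 100 / (80 - 0) = 140.0000°C.
Then 140.0000 × 1.8 + 491.67 = 743.67°R.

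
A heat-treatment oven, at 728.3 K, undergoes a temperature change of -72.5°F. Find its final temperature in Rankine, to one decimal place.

Initial temperature in Celsius: 728.3 - 273.15 = 455.1500°C.
The 72.5°F change is an interval, so only the factor 5/9 applies: -72.5 × 5/9 = -40.2778°C.
Final Celsius temperature: 455.1500 - 40.2778 = 414.8722°C.
In Rankine: 414.8722 × 1.8 + 491.67 = 1238.4°R.

1238.4°R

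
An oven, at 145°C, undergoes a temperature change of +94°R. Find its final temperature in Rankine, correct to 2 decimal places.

846.67°R

The 94°R change is an interval, so only the factor 5/9 applies: +94 × 5/9 = +52.2222°C.
Final Celsius temperature: 145.0000 + 52.2222 = 197.2222°C.
In Rankine: 197.2222 × 1.8 + 491.67 = 846.67°R.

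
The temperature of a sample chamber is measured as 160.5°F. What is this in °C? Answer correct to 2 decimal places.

In Celsius: (160.5 - 32) × 5/9 = 71.3889°C.

71.39°C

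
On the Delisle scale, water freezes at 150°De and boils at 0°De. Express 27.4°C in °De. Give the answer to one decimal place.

108.9°De

Linearly onto the Delisle scale: 150 + (27.4000 / 100) × (0 - 150) = 108.9°De.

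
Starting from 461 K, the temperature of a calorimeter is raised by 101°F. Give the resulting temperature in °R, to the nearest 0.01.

Initial temperature in Celsius: 461 - 273.15 = 187.8500°C.
The 101°F change is an interval, so only the factor 5/9 applies: +101 × 5/9 = +56.1111°C.
Final Celsius temperature: 187.8500 + 56.1111 = 243.9611°C.
In Rankine: 243.9611 × 1.8 + 491.67 = 930.80°R.

930.80°R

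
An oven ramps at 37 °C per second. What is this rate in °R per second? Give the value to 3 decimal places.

66.600 °R/second

The quantity depends on a temperature interval, so only the ratio of degree sizes applies; the offset between the scales is irrelevant.
A change of 1°C is a change of 1.8°R, so 37 × 1.8 = 66.600.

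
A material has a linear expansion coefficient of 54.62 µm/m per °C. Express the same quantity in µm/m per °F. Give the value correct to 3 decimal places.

Since only a temperature interval is involved, the additive offset between the scales drops out.
A change of 1°F is a change of 5/9°C, so per °F the value is 54.62 × 5/9 = 30.344.

30.344 µm/m per °F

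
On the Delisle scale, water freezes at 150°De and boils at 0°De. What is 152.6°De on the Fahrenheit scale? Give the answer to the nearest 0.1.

Linear interpolation between the fixed points: C = (152.6 - 150) × 100 / (0 - 150) = -1.7333°C.
Then -1.7333 × 1.8 + 32 = 28.9°F.

28.9°F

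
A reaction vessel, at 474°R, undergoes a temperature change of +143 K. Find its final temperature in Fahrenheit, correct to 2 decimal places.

Initial temperature in Celsius: (474 - 491.67) × 5/9 = -9.8167°C.
The 143 K change is an interval; Kelvin and Celsius degrees are the same size, so ΔC = +143°C.
Final Celsius temperature: -9.8167 + 143.0000 = 133.1833°C.
In Fahrenheit: 133.1833 × 1.8 + 32 = 271.73°F.

271.73°F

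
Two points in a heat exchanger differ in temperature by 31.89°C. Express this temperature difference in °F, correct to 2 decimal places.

Only the scale ratio 1.8 matters for a change in temperature.
31.89 × 1.8 = 57.40.

57.40°F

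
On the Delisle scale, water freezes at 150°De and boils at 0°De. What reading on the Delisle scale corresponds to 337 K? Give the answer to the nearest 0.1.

First in Celsius: 337 - 273.15 = 63.8500°C.
Linearly onto the Delisle scale: 150 + (63.8500 / 100) × (0 - 150) = 54.2°De.

54.2°De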